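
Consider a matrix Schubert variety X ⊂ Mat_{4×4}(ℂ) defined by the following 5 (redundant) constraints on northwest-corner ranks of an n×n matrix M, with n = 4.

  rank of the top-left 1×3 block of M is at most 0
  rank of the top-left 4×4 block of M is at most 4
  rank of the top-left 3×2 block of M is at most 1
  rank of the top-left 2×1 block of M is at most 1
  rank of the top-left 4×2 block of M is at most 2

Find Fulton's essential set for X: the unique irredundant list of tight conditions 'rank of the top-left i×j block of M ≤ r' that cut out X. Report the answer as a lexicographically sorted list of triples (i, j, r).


Computing R[i][j] = min implied NW-rank bound (n=4, 5 conditions):

  row 1: 0  0  0  1
  row 2: 1  1  1  2
  row 3: 1  1  2  3
  row 4: 1  2  3  4

reading off 1-entries of Δ²R: w = (4, 1, 3, 2).

2 SE-corners of the 4-cell Rothe diagram give Ess(w):

[(1, 3, 0), (3, 2, 1)]


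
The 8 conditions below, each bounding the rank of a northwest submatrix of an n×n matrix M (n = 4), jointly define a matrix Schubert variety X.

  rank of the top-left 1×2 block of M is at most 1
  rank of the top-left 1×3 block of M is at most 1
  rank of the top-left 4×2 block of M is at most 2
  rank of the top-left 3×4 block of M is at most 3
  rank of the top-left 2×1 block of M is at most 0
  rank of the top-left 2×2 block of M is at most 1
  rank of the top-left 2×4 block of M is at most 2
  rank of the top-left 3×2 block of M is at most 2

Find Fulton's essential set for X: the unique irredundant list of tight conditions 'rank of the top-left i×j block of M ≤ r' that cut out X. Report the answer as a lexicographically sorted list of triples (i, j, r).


Rank table r_w(4×4) implied by the 8 constraints:

  R[1]: 0 1 1 1
  R[2]: 0 1 2 2
  R[3]: 1 2 3 3
  R[4]: 1 2 3 4

so w = (2, 3, 1, 4).

Rothe diagram D(w) (2 cells), 1 SE-corner (essential condition):

[(2, 1, 0)]


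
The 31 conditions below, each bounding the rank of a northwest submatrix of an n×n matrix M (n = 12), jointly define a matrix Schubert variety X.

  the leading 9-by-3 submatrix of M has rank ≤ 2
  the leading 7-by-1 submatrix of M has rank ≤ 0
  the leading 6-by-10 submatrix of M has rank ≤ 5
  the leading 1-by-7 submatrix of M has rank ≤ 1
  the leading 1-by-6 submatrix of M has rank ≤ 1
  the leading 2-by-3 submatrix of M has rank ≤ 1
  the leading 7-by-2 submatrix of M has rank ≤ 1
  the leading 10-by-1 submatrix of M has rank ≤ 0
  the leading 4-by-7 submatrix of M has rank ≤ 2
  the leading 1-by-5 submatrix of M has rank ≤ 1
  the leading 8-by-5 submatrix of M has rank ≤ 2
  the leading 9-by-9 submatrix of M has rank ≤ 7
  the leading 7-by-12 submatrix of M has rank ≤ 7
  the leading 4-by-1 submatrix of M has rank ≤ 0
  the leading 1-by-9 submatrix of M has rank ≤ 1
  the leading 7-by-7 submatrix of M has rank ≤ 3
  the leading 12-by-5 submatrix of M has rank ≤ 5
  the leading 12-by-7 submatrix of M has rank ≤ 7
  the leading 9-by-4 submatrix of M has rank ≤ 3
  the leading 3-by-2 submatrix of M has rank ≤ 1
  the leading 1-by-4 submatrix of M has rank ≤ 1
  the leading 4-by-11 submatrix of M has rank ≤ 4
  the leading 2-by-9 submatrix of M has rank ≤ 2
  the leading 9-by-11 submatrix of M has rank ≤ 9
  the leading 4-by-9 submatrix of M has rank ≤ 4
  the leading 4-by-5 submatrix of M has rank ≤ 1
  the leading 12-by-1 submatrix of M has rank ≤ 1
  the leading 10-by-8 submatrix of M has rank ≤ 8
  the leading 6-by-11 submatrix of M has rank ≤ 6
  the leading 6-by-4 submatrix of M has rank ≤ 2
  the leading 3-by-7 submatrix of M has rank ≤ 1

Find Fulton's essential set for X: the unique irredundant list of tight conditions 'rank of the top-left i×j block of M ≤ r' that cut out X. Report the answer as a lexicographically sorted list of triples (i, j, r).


Propagating the 31 rank bounds to every northwest block:

  R[1]: 0  1  1  1  1  1  1  1  1  1  1  1
  R[2]: 0  1  1  1  1  1  1  2  2  2  2  2
  R[3]: 0  1  1  1  1  1  1  2  3  3  3  3
  R[4]: 0  1  1  1  1  2  2  3  4  4  4  4
  R[5]: 0  1  2  2  2  3  3  4  5  5  5  5
  R[6]: 0  1  2  2  2  3  3  4  5  5  6  6
  R[7]: 0  1  2  2  2  3  3  4  5  6  7  7
  R[8]: 0  1  2  2  2  3  4  5  6  7  8  8
  R[9]: 0  1  2  3  3  4  5  6  7  8  9  9
  R[10]: 0  1  2  3  4  5  6  7  8  9  10  10
  R[11]: 1  2  3  4  5  6  7  8  9  10  11  11
  R[12]: 1  2  3  4  5  6  7  8  9  10  11  12

giving w = (2, 8, 9, 6, 3, 11, 10, 7, 4, 5, 1, 12) via Δ²R.

6 SE-corners of the 32-cell Rothe diagram give Ess(w):

[(3, 7, 1), (4, 5, 1), (6, 10, 5), (7, 7, 3), (8, 5, 2), (10, 1, 0)]


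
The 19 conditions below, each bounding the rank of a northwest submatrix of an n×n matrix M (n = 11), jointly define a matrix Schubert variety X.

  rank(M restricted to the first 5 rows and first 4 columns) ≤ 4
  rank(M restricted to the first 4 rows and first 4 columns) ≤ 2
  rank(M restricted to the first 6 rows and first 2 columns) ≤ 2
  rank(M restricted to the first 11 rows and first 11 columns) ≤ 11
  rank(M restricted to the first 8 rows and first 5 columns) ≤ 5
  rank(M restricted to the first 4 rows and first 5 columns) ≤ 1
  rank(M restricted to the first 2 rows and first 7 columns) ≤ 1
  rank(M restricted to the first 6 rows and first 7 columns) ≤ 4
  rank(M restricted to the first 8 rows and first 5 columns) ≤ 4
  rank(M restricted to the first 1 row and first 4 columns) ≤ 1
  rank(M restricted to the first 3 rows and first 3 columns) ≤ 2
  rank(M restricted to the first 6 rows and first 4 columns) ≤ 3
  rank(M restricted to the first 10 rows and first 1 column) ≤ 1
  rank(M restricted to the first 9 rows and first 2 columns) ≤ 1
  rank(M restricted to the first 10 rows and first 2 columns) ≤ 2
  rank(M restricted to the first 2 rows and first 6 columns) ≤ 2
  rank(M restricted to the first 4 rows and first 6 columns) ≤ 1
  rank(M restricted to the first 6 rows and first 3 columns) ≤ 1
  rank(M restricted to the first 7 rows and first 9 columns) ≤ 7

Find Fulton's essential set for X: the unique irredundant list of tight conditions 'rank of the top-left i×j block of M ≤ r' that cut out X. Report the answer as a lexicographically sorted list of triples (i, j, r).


The tightest implied rank at each (i,j), from the 19 conditions:

  R[1]: 1, 1, 1, 1, 1, 1, 1, 1, 1, 1, 1
  R[2]: 1, 1, 1, 1, 1, 1, 1, 2, 2, 2, 2
  R[3]: 1, 1, 1, 1, 1, 1, 2, 3, 3, 3, 3
  R[4]: 1, 1, 1, 1, 1, 1, 2, 3, 4, 4, 4
  R[5]: 1, 1, 1, 2, 2, 2, 3, 4, 5, 5, 5
  R[6]: 1, 1, 1, 2, 3, 3, 4, 5, 6, 6, 6
  R[7]: 1, 1, 2, 3, 4, 4, 5, 6, 7, 7, 7
  R[8]: 1, 1, 2, 3, 4, 5, 6, 7, 8, 8, 8
  R[9]: 1, 1, 2, 3, 4, 5, 6, 7, 8, 9, 9
  R[10]: 1, 2, 3, 4, 5, 6, 7, 8, 9, 10, 10
  R[11]: 1, 2, 3, 4, 5, 6, 7, 8, 9, 10, 11

giving w = (1, 8, 7, 9, 4, 5, 3, 6, 10, 2, 11) via Δ²R.

ℓ(w)=23; the 4 essential cells (i,j,r):

[(2, 7, 1), (4, 6, 1), (6, 3, 1), (9, 2, 1)]


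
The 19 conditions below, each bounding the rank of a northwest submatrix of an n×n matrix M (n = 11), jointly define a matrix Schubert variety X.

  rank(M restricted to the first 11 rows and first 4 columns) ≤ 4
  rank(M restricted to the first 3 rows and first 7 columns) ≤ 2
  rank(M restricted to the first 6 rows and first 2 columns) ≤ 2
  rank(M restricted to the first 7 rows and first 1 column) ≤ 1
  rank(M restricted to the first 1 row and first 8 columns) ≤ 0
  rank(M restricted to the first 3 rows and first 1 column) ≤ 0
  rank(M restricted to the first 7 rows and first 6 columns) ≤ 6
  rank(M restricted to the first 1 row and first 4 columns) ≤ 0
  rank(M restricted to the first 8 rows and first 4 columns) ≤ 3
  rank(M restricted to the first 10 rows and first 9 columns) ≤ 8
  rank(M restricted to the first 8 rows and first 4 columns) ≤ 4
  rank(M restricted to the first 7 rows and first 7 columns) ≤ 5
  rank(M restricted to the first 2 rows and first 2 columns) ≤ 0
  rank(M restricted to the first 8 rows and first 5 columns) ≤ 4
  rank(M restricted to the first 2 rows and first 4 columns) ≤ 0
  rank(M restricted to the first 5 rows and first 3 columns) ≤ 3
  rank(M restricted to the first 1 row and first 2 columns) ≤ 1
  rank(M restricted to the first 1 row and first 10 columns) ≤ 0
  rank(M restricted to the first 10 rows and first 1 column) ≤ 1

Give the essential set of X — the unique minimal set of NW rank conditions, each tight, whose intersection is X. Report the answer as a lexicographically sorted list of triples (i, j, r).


Rank table r_w(11×11) implied by the 19 constraints:

  0 | 0 | 0 | 0 | 0 | 0 | 0 | 0 | 0 | 0 | 1
  0 | 0 | 0 | 0 | 1 | 1 | 1 | 1 | 1 | 1 | 2
  0 | 1 | 1 | 1 | 2 | 2 | 2 | 2 | 2 | 2 | 3
  1 | 2 | 2 | 2 | 3 | 3 | 3 | 3 | 3 | 3 | 4
  1 | 2 | 3 | 3 | 4 | 4 | 4 | 4 | 4 | 4 | 5
  1 | 2 | 3 | 3 | 4 | 5 | 5 | 5 | 5 | 5 | 6
  1 | 2 | 3 | 3 | 4 | 5 | 5 | 6 | 6 | 6 | 7
  1 | 2 | 3 | 3 | 4 | 5 | 6 | 7 | 7 | 7 | 8
  1 | 2 | 3 | 4 | 5 | 6 | 7 | 8 | 8 | 8 | 9
  1 | 2 | 3 | 4 | 5 | 6 | 7 | 8 | 8 | 9 | 10
  1 | 2 | 3 | 4 | 5 | 6 | 7 | 8 | 9 | 10 | 11

second differences of R give the permutation w = (11, 5, 2, 1, 3, 6, 8, 7, 4, 10, 9).

Fulton essential set (6 of the 20 Rothe cells):

[(1, 10, 0), (2, 4, 0), (3, 1, 0), (7, 7, 5), (8, 4, 3), (10, 9, 8)]


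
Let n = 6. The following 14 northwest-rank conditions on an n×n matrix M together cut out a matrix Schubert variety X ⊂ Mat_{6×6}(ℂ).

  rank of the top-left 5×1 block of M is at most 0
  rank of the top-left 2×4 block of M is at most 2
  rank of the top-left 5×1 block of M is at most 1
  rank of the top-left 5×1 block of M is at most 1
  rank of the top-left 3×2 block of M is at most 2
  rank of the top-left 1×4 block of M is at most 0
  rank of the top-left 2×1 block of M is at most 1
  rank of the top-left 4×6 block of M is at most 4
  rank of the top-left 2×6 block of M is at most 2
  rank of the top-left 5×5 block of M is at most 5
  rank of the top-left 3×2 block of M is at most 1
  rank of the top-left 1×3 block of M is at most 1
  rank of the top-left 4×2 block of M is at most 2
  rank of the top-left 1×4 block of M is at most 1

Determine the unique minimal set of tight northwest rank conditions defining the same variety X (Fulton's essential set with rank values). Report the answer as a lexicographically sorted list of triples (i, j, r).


Reconstructing r_w from the 14 given conditions:

  0, 0, 0, 0, 1, 1
  0, 1, 1, 1, 2, 2
  0, 1, 2, 2, 3, 3
  0, 1, 2, 3, 4, 4
  0, 1, 2, 3, 4, 5
  1, 2, 3, 4, 5, 6

so w = (5, 2, 3, 4, 6, 1).

2 SE-corners of the 8-cell Rothe diagram give Ess(w):

[(1, 4, 0), (5, 1, 0)]


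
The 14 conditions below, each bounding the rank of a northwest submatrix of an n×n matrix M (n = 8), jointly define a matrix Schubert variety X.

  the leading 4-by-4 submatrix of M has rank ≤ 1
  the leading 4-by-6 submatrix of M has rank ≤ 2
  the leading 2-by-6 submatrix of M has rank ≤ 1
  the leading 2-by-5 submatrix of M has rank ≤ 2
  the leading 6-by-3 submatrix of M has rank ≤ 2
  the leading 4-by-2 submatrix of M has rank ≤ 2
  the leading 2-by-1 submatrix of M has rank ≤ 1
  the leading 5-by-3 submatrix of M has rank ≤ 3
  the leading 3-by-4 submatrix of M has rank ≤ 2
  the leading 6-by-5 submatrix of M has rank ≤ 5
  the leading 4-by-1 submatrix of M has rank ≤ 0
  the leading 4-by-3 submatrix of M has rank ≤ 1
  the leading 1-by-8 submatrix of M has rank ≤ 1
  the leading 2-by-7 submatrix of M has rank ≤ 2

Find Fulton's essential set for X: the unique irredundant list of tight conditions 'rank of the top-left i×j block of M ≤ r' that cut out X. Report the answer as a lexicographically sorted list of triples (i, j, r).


Recovering R(i,j) via the rank-extension bound from the 14 conditions:

  row 1: 0 | 1 | 1 | 1 | 1 | 1 | 1 | 1
  row 2: 0 | 1 | 1 | 1 | 1 | 1 | 2 | 2
  row 3: 0 | 1 | 1 | 1 | 2 | 2 | 3 | 3
  row 4: 0 | 1 | 1 | 1 | 2 | 2 | 3 | 4
  row 5: 1 | 2 | 2 | 2 | 3 | 3 | 4 | 5
  row 6: 1 | 2 | 2 | 3 | 4 | 4 | 5 | 6
  row 7: 1 | 2 | 3 | 4 | 5 | 5 | 6 | 7
  row 8: 1 | 2 | 3 | 4 | 5 | 6 | 7 | 8

so w = (2, 7, 5, 8, 1, 4, 3, 6).

Fulton essential set (5 of the 14 Rothe cells):

[(2, 6, 1), (4, 1, 0), (4, 4, 1), (4, 6, 2), (6, 3, 2)]


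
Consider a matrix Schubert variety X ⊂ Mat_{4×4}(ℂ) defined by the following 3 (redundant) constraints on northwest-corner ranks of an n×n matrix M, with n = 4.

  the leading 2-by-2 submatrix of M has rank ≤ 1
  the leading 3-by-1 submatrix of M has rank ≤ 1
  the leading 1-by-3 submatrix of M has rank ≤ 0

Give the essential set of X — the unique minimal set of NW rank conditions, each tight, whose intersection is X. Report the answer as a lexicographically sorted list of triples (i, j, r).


Recovering R(i,j) via the rank-extension bound from the 3 conditions:

  i=1: 0  0  0  1
  i=2: 1  1  1  2
  i=3: 1  2  2  3
  i=4: 1  2  3  4

giving w = (4, 1, 2, 3) via Δ²R.

Rothe diagram D(w) (3 cells), 1 SE-corner (essential condition):

[(1, 3, 0)]


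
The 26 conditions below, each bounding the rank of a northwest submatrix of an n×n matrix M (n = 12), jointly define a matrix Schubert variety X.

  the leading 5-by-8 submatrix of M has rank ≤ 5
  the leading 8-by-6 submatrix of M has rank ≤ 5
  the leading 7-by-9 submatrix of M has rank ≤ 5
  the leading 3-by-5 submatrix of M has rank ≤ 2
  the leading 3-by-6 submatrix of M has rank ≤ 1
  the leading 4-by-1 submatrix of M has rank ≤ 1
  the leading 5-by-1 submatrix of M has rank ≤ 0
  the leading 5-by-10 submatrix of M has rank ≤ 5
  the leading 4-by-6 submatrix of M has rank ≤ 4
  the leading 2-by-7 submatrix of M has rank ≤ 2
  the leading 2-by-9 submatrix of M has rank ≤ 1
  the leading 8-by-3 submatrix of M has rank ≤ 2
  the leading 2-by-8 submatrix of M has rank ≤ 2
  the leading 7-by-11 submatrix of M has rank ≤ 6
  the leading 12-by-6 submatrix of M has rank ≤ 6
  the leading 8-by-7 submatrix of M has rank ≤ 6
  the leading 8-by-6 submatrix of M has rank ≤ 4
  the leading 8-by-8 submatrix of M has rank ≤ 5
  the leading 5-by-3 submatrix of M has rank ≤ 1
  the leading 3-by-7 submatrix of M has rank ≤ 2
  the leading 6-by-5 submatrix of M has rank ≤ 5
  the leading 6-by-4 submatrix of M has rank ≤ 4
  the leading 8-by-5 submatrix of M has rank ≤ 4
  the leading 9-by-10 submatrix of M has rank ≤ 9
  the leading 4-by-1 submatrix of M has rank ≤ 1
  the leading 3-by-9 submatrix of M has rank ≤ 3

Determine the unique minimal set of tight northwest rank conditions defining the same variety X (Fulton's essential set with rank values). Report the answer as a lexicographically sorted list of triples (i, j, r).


The tightest implied rank at each (i,j), from the 26 conditions:

  row 1: 0, 1, 1, 1, 1, 1, 1, 1, 1, 1, 1, 1
  row 2: 0, 1, 1, 1, 1, 1, 1, 1, 1, 2, 2, 2
  row 3: 0, 1, 1, 1, 1, 1, 2, 2, 2, 3, 3, 3
  row 4: 0, 1, 1, 2, 2, 2, 3, 3, 3, 4, 4, 4
  row 5: 0, 1, 1, 2, 3, 3, 4, 4, 4, 5, 5, 5
  row 6: 1, 2, 2, 3, 4, 4, 5, 5, 5, 6, 6, 6
  row 7: 1, 2, 2, 3, 4, 4, 5, 5, 5, 6, 6, 7
  row 8: 1, 2, 2, 3, 4, 4, 5, 5, 6, 7, 7, 8
  row 9: 1, 2, 3, 4, 5, 5, 6, 6, 7, 8, 8, 9
  row 10: 1, 2, 3, 4, 5, 6, 7, 7, 8, 9, 9, 10
  row 11: 1, 2, 3, 4, 5, 6, 7, 8, 9, 10, 10, 11
  row 12: 1, 2, 3, 4, 5, 6, 7, 8, 9, 10, 11, 12

hence w(1..12) = (2, 10, 7, 4, 5, 1, 12, 9, 3, 6, 8, 11).

Fulton essential set (9 of the 26 Rothe cells):

[(2, 9, 1), (3, 6, 1), (5, 1, 0), (5, 3, 1), (7, 9, 5), (7, 11, 6), (8, 3, 2), (8, 6, 4), (8, 8, 5)]


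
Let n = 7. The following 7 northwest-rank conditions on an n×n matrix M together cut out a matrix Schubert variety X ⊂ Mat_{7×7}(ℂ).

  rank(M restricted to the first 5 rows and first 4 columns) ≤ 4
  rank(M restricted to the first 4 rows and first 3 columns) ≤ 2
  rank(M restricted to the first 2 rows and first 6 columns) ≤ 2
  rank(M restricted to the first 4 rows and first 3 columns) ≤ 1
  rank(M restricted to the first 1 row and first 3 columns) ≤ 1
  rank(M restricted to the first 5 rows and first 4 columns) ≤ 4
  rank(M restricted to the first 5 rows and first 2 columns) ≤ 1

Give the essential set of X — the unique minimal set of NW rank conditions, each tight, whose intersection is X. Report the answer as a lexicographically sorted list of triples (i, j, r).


Recovering R(i,j) via the rank-extension bound from the 7 conditions:

  row 1: 1, 1, 1, 1, 1, 1, 1
  row 2: 1, 1, 1, 2, 2, 2, 2
  row 3: 1, 1, 1, 2, 3, 3, 3
  row 4: 1, 1, 1, 2, 3, 4, 4
  row 5: 1, 1, 2, 3, 4, 5, 5
  row 6: 1, 2, 3, 4, 5, 6, 6
  row 7: 1, 2, 3, 4, 5, 6, 7

reading off 1-entries of Δ²R: w = (1, 4, 5, 6, 3, 2, 7).

|D(w)|=7, |Ess(w)|=2:

[(4, 3, 1), (5, 2, 1)]


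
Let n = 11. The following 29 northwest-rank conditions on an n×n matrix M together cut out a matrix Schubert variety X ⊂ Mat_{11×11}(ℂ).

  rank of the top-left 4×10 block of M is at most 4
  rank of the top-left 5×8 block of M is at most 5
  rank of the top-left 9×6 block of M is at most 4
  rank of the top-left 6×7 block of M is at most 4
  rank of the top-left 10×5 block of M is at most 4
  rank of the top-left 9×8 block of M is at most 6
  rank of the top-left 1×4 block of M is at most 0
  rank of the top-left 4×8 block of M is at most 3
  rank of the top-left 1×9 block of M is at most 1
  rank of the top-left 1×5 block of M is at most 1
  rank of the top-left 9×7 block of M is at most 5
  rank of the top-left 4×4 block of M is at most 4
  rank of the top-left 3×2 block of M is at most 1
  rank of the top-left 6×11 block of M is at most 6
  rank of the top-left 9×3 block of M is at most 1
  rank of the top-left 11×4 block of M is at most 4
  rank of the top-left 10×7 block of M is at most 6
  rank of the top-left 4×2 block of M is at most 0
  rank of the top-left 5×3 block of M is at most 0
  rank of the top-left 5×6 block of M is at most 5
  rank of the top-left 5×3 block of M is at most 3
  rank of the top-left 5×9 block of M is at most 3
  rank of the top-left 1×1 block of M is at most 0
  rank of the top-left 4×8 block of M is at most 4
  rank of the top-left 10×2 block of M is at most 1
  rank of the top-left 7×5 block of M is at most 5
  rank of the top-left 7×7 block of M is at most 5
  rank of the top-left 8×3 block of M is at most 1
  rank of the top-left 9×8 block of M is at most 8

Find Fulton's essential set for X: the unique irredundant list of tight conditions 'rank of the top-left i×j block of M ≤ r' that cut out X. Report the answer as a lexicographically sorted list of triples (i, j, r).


Recovering R(i,j) via the rank-extension bound from the 29 conditions:

  i=1: 0 0 0 0 1 1 1 1 1 1 1
  i=2: 0 0 0 1 2 2 2 2 2 2 2
  i=3: 0 0 0 1 2 3 3 3 3 3 3
  i=4: 0 0 0 1 2 3 3 3 3 4 4
  i=5: 0 0 0 1 2 3 3 3 3 4 5
  i=6: 1 1 1 2 3 4 4 4 4 5 6
  i=7: 1 1 1 2 3 4 5 5 5 6 7
  i=8: 1 1 1 2 3 4 5 6 6 7 8
  i=9: 1 1 1 2 3 4 5 6 7 8 9
  i=10: 1 1 2 3 4 5 6 7 8 9 10
  i=11: 1 2 3 4 5 6 7 8 9 10 11

the unique w with this rank table is (5, 4, 6, 10, 11, 1, 7, 8, 9, 3, 2).

D(w) has 29 cells with 5 SE-corners; essential set:

[(1, 4, 0), (5, 3, 0), (5, 9, 3), (9, 3, 1), (10, 2, 1)]


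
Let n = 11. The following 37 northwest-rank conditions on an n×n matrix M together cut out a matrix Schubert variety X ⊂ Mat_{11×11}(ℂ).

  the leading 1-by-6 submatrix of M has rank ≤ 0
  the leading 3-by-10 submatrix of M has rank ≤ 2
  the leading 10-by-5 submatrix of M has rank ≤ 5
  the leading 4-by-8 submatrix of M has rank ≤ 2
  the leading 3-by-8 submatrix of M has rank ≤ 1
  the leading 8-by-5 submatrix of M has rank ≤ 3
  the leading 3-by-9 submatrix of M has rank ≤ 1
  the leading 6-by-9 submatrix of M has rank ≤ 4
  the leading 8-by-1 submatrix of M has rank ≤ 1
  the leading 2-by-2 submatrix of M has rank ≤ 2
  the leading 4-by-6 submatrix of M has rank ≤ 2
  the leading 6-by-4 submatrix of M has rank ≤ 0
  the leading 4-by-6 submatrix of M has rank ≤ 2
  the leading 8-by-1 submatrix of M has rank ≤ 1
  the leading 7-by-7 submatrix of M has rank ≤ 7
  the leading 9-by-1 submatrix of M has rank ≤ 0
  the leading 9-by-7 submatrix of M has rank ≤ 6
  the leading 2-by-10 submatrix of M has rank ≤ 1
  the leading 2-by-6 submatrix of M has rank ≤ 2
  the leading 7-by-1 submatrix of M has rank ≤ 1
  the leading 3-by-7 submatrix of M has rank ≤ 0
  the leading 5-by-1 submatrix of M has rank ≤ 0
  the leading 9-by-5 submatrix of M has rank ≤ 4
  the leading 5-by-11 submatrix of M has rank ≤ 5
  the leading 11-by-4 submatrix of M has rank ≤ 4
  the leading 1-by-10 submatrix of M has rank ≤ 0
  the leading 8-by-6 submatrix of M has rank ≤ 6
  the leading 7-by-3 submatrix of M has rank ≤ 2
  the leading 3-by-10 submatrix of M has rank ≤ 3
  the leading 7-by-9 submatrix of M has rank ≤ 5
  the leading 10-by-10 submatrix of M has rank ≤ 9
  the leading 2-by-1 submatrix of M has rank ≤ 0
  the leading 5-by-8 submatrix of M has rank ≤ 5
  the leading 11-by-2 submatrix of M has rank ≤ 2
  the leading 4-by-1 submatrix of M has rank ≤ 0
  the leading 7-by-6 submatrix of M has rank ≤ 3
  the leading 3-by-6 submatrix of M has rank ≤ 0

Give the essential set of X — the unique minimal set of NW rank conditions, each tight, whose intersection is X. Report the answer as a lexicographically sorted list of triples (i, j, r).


Recovering R(i,j) via the rank-extension bound from the 37 conditions:

  R[1]: 0, 0, 0, 0, 0, 0, 0, 0, 0, 0, 1
  R[2]: 0, 0, 0, 0, 0, 0, 0, 1, 1, 1, 2
  R[3]: 0, 0, 0, 0, 0, 0, 0, 1, 1, 2, 3
  R[4]: 0, 0, 0, 0, 1, 1, 1, 2, 2, 3, 4
  R[5]: 0, 0, 0, 0, 1, 2, 2, 3, 3, 4, 5
  R[6]: 0, 0, 0, 0, 1, 2, 3, 4, 4, 5, 6
  R[7]: 0, 1, 1, 1, 2, 3, 4, 5, 5, 6, 7
  R[8]: 0, 1, 2, 2, 3, 4, 5, 6, 6, 7, 8
  R[9]: 0, 1, 2, 3, 4, 5, 6, 7, 7, 8, 9
  R[10]: 1, 2, 3, 4, 5, 6, 7, 8, 8, 9, 10
  R[11]: 1, 2, 3, 4, 5, 6, 7, 8, 9, 10, 11

hence w(1..11) = (11, 8, 10, 5, 6, 7, 2, 3, 4, 1, 9).

Rothe diagram D(w) (40 cells), 5 SE-corners (essential conditions):

[(1, 10, 0), (3, 7, 0), (3, 9, 1), (6, 4, 0), (9, 1, 0)]


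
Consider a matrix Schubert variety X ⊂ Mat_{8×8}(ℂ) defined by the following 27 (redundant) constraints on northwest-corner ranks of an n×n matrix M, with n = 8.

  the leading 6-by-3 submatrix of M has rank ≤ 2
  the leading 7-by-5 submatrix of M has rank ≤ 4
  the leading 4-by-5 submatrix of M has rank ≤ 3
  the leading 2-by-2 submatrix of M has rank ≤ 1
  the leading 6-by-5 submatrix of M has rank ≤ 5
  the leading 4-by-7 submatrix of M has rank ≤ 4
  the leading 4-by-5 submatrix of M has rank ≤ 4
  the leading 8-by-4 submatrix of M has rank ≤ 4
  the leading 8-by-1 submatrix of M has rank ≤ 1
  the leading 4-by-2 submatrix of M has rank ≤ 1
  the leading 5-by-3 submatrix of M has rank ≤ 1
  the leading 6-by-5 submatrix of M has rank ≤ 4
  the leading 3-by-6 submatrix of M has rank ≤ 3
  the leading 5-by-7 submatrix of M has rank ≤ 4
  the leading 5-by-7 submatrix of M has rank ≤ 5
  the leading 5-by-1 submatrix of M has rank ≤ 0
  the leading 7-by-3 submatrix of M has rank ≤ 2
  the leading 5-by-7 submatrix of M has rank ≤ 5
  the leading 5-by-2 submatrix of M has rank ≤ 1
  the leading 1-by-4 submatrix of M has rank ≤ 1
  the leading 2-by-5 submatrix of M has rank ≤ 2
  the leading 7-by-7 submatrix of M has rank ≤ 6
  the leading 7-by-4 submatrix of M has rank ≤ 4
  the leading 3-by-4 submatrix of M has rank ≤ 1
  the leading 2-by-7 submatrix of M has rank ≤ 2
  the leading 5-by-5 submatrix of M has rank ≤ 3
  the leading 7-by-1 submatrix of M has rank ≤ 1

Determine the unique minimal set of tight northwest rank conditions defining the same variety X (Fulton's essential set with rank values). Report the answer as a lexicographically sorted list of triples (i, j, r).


The tightest implied rank at each (i,j), from the 27 conditions:

  i=1: 0 1 1 1 1 1 1 1
  i=2: 0 1 1 1 2 2 2 2
  i=3: 0 1 1 1 2 3 3 3
  i=4: 0 1 1 2 3 4 4 4
  i=5: 0 1 1 2 3 4 4 5
  i=6: 1 2 2 3 4 5 5 6
  i=7: 1 2 2 3 4 5 6 7
  i=8: 1 2 3 4 5 6 7 8

so w = (2, 5, 6, 4, 8, 1, 7, 3).

Fulton essential set (5 of the 13 Rothe cells):

[(3, 4, 1), (5, 1, 0), (5, 3, 1), (5, 7, 4), (7, 3, 2)]


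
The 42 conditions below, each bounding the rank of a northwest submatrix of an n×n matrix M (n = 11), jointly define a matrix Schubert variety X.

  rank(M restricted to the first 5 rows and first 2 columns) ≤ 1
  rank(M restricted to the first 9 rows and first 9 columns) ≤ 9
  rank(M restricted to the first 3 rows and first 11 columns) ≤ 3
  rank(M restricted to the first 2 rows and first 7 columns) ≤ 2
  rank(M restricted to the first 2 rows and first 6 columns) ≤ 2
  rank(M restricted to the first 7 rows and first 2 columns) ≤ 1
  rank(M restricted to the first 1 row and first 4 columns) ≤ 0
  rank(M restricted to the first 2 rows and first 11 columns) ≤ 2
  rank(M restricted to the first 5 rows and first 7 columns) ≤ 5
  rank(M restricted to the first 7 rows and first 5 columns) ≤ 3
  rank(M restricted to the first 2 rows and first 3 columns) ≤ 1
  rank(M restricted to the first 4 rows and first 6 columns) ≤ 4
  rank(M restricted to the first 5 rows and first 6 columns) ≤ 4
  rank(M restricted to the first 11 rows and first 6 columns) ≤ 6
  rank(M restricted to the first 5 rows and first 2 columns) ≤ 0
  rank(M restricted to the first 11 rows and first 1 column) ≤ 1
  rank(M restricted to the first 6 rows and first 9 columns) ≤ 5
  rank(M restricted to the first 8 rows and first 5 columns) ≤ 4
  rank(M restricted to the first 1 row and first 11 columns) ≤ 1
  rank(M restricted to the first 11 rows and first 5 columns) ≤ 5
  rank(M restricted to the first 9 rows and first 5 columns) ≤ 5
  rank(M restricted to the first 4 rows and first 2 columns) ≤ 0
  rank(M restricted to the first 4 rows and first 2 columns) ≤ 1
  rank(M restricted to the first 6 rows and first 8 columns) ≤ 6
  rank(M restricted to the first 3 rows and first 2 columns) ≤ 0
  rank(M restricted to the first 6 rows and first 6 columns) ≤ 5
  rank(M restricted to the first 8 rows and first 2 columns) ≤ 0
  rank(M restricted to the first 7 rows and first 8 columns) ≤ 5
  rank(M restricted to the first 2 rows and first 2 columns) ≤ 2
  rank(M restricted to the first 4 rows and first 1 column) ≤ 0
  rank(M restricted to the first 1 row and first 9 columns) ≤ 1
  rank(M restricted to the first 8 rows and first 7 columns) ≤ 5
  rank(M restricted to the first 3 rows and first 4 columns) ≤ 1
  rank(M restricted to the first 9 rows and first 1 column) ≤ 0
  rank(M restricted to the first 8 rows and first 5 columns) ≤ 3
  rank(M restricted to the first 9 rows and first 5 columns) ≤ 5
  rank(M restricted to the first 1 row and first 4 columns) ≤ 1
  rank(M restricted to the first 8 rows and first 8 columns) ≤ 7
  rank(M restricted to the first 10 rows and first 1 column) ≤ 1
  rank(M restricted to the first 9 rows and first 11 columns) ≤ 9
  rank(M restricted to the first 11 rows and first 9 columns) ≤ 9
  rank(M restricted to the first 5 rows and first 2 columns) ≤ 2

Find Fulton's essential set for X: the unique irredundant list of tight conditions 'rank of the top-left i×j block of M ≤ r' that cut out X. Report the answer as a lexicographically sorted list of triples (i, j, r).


Reconstructing r_w from the 42 given conditions:

  R[1]: 0, 0, 0, 0, 1, 1, 1, 1, 1, 1, 1
  R[2]: 0, 0, 1, 1, 2, 2, 2, 2, 2, 2, 2
  R[3]: 0, 0, 1, 1, 2, 3, 3, 3, 3, 3, 3
  R[4]: 0, 0, 1, 2, 3, 4, 4, 4, 4, 4, 4
  R[5]: 0, 0, 1, 2, 3, 4, 5, 5, 5, 5, 5
  R[6]: 0, 0, 1, 2, 3, 4, 5, 5, 5, 6, 6
  R[7]: 0, 0, 1, 2, 3, 4, 5, 5, 6, 7, 7
  R[8]: 0, 0, 1, 2, 3, 4, 5, 6, 7, 8, 8
  R[9]: 0, 1, 2, 3, 4, 5, 6, 7, 8, 9, 9
  R[10]: 1, 2, 3, 4, 5, 6, 7, 8, 9, 10, 10
  R[11]: 1, 2, 3, 4, 5, 6, 7, 8, 9, 10, 11

hence w(1..11) = (5, 3, 6, 4, 7, 10, 9, 8, 2, 1, 11).

Fulton essential set (6 of the 23 Rothe cells):

[(1, 4, 0), (3, 4, 1), (6, 9, 5), (7, 8, 5), (8, 2, 0), (9, 1, 0)]


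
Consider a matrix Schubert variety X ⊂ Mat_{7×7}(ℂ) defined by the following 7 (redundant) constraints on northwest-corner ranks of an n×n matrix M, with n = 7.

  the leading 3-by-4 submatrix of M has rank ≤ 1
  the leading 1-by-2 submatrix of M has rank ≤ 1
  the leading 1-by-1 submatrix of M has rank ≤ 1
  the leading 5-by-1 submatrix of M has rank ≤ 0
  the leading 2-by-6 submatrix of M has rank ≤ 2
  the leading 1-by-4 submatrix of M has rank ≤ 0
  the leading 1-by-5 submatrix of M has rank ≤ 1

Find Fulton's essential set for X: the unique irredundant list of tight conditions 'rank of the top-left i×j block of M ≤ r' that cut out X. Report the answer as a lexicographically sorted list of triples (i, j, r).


Computing R[i][j] = min implied NW-rank bound (n=7, 7 conditions):

  0  0  0  0  1  1  1
  0  1  1  1  2  2  2
  0  1  1  1  2  3  3
  0  1  2  2  3  4  4
  0  1  2  3  4  5  5
  1  2  3  4  5  6  6
  1  2  3  4  5  6  7

so w = (5, 2, 6, 3, 4, 1, 7).

Rothe diagram D(w) (10 cells), 3 SE-corners (essential conditions):

[(1, 4, 0), (3, 4, 1), (5, 1, 0)]


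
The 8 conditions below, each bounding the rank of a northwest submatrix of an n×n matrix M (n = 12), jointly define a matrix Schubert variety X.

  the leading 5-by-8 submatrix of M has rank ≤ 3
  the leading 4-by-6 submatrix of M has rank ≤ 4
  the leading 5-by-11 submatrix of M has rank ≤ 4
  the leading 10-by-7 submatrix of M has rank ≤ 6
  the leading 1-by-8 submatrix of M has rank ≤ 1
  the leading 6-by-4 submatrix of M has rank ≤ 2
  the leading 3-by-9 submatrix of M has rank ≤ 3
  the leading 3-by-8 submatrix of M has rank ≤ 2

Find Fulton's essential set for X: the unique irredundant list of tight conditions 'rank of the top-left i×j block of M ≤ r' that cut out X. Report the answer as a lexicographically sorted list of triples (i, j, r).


Computing R[i][j] = min implied NW-rank bound (n=12, 8 conditions):

  R[1]: 1 1 1 1 1 1 1 1 1 1 1 1
  R[2]: 1 2 2 2 2 2 2 2 2 2 2 2
  R[3]: 1 2 2 2 2 2 2 2 3 3 3 3
  R[4]: 1 2 2 2 3 3 3 3 4 4 4 4
  R[5]: 1 2 2 2 3 3 3 3 4 4 4 5
  R[6]: 1 2 2 2 3 4 4 4 5 5 5 6
  R[7]: 1 2 3 3 4 5 5 5 6 6 6 7
  R[8]: 1 2 3 4 5 6 6 6 7 7 7 8
  R[9]: 1 2 3 4 5 6 6 7 8 8 8 9
  R[10]: 1 2 3 4 5 6 6 7 8 9 9 10
  R[11]: 1 2 3 4 5 6 7 8 9 10 10 11
  R[12]: 1 2 3 4 5 6 7 8 9 10 11 12

the unique w with this rank table is (1, 2, 9, 5, 12, 6, 3, 4, 8, 10, 7, 11).

D(w) has 19 cells with 5 SE-corners; essential set:

[(3, 8, 2), (5, 8, 3), (5, 11, 4), (6, 4, 2), (10, 7, 6)]


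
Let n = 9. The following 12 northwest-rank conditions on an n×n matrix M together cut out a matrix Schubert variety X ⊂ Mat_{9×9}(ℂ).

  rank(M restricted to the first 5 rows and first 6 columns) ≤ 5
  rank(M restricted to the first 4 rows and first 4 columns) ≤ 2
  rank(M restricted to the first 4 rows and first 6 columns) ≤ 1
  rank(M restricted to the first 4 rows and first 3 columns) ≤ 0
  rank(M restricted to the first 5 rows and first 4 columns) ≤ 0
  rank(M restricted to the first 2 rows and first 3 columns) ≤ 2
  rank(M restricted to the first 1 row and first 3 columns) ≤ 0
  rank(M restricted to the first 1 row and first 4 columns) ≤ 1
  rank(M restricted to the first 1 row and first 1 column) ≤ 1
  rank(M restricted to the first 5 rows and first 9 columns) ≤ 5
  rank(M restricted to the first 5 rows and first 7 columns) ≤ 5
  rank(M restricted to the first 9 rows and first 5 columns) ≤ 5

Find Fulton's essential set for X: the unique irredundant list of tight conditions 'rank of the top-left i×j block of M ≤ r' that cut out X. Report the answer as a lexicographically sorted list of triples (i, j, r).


Rank table r_w(9×9) implied by the 12 constraints:

  0  0  0  0  1  1  1  1  1
  0  0  0  0  1  1  2  2  2
  0  0  0  0  1  1  2  3  3
  0  0  0  0  1  1  2  3  4
  0  0  0  0  1  2  3  4  5
  1  1  1  1  2  3  4  5  6
  1  2  2  2  3  4  5  6  7
  1  2  3  3  4  5  6  7  8
  1  2  3  4  5  6  7  8  9

hence w(1..9) = (5, 7, 8, 9, 6, 1, 2, 3, 4).

2 SE-corners of the 23-cell Rothe diagram give Ess(w):

[(4, 6, 1), (5, 4, 0)]


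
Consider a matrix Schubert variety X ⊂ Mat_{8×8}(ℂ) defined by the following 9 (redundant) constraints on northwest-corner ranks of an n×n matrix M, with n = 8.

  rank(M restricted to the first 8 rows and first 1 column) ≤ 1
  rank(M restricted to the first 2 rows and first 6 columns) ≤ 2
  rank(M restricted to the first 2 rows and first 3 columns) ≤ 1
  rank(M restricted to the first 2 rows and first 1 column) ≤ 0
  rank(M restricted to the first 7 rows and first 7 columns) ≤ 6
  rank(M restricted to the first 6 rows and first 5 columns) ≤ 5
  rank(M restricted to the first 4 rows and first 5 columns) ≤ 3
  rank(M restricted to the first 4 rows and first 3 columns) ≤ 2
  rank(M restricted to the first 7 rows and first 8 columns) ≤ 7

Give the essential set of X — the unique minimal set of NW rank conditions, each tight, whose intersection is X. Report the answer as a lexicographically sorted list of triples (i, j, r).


Computing R[i][j] = min implied NW-rank bound (n=8, 9 conditions):

  row 1: 0, 1, 1, 1, 1, 1, 1, 1
  row 2: 0, 1, 1, 2, 2, 2, 2, 2
  row 3: 1, 2, 2, 3, 3, 3, 3, 3
  row 4: 1, 2, 2, 3, 3, 4, 4, 4
  row 5: 1, 2, 3, 4, 4, 5, 5, 5
  row 6: 1, 2, 3, 4, 5, 6, 6, 6
  row 7: 1, 2, 3, 4, 5, 6, 6, 7
  row 8: 1, 2, 3, 4, 5, 6, 7, 8

giving w = (2, 4, 1, 6, 3, 5, 8, 7) via Δ²R.

ℓ(w)=6; the 5 essential cells (i,j,r):

[(2, 1, 0), (2, 3, 1), (4, 3, 2), (4, 5, 3), (7, 7, 6)]


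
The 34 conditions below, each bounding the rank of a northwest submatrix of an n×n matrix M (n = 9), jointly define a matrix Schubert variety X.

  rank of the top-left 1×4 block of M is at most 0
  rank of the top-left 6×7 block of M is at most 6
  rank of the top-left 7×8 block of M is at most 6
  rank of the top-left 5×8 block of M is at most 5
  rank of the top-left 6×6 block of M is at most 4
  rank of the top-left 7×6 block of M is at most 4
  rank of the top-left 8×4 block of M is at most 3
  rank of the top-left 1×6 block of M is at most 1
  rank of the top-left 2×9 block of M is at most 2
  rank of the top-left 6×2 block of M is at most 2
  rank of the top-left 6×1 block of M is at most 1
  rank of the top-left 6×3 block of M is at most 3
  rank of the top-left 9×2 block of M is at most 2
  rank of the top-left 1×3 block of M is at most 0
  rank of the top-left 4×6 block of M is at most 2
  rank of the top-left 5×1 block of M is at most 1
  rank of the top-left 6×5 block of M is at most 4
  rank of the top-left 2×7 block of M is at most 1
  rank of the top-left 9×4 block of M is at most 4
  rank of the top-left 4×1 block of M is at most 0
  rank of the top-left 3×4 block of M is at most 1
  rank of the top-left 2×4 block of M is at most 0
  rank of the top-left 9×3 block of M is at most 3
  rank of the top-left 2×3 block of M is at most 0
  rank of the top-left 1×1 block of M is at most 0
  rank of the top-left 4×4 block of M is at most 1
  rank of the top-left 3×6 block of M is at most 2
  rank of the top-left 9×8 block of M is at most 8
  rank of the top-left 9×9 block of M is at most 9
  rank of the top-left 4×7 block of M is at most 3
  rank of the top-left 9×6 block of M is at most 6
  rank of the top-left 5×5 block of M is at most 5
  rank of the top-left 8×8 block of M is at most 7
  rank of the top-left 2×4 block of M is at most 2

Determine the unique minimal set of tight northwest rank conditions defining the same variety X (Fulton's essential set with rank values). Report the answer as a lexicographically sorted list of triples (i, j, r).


Computing R[i][j] = min implied NW-rank bound (n=9, 34 conditions):

  row 1: 0  0  0  0  1  1  1  1  1
  row 2: 0  0  0  0  1  1  1  2  2
  row 3: 0  1  1  1  2  2  2  3  3
  row 4: 0  1  1  1  2  2  3  4  4
  row 5: 1  2  2  2  3  3  4  5  5
  row 6: 1  2  3  3  4  4  5  6  6
  row 7: 1  2  3  3  4  4  5  6  7
  row 8: 1  2  3  3  4  5  6  7  8
  row 9: 1  2  3  4  5  6  7  8  9

second differences of R give the permutation w = (5, 8, 2, 7, 1, 3, 9, 6, 4).

Fulton essential set (7 of the 18 Rothe cells):

[(2, 4, 0), (2, 7, 1), (4, 1, 0), (4, 4, 1), (4, 6, 2), (7, 6, 4), (8, 4, 3)]


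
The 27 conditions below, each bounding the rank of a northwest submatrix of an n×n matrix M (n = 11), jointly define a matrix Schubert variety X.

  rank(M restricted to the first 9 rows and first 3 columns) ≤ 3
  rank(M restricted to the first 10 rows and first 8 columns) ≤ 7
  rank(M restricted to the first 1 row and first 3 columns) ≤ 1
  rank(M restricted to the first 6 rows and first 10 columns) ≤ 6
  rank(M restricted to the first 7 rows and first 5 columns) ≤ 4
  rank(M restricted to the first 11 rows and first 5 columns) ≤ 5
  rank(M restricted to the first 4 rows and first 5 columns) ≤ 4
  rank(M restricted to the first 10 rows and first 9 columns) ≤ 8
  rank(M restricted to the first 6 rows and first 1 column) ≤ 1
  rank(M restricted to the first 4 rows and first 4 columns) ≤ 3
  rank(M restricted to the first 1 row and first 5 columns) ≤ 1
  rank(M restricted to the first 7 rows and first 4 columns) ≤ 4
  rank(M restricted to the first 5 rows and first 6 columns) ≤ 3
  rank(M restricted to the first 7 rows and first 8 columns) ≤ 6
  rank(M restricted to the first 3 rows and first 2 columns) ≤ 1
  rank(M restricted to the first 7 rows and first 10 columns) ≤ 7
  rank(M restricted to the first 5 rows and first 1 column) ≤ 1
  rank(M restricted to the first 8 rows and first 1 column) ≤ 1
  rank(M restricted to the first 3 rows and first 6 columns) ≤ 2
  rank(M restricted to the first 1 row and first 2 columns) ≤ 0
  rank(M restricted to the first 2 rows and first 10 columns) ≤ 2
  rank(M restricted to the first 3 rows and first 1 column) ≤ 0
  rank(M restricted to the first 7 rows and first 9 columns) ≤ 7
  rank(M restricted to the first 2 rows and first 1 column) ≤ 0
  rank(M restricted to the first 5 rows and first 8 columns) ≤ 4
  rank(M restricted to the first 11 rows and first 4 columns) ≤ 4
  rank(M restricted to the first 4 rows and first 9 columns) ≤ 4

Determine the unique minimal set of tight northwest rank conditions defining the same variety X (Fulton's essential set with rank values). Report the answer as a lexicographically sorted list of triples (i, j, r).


Propagating the 27 rank bounds to every northwest block:

  i=1: 0  0  1  1  1  1  1  1  1  1  1
  i=2: 0  1  2  2  2  2  2  2  2  2  2
  i=3: 0  1  2  2  2  2  3  3  3  3  3
  i=4: 1  2  3  3  3  3  4  4  4  4  4
  i=5: 1  2  3  3  3  3  4  4  5  5  5
  i=6: 1  2  3  4  4  4  5  5  6  6  6
  i=7: 1  2  3  4  4  5  6  6  7  7  7
  i=8: 1  2  3  4  5  6  7  7  8  8  8
  i=9: 1  2  3  4  5  6  7  7  8  9  9
  i=10: 1  2  3  4  5  6  7  7  8  9  10
  i=11: 1  2  3  4  5  6  7  8  9  10  11

hence w(1..11) = (3, 2, 7, 1, 9, 4, 6, 5, 10, 11, 8).

7 SE-corners of the 14-cell Rothe diagram give Ess(w):

[(1, 2, 0), (3, 1, 0), (3, 6, 2), (5, 6, 3), (5, 8, 4), (7, 5, 4), (10, 8, 7)]


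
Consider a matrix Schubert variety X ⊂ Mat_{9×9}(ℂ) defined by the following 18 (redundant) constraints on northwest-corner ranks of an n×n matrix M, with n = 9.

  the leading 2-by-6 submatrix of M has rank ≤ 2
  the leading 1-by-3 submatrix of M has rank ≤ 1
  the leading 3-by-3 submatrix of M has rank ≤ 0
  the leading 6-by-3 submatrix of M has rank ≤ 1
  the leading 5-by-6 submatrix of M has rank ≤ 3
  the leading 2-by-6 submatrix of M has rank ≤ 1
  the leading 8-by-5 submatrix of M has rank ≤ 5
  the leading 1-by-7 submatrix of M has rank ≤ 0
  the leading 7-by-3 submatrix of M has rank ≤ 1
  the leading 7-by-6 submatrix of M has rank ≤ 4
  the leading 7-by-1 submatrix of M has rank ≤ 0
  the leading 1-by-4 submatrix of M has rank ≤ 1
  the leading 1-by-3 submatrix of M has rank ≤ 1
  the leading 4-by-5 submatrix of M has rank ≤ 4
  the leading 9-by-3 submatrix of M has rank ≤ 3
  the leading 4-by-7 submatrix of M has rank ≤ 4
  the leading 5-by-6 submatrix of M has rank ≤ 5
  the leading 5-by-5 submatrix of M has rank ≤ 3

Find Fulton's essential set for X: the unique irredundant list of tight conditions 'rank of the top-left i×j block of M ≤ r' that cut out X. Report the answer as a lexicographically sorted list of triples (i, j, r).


Recovering R(i,j) via the rank-extension bound from the 18 conditions:

  i=1: 0  0  0  0  0  0  0  1  1
  i=2: 0  0  0  1  1  1  1  2  2
  i=3: 0  0  0  1  2  2  2  3  3
  i=4: 0  1  1  2  3  3  3  4  4
  i=5: 0  1  1  2  3  3  4  5  5
  i=6: 0  1  1  2  3  4  5  6  6
  i=7: 0  1  1  2  3  4  5  6  7
  i=8: 1  2  2  3  4  5  6  7  8
  i=9: 1  2  3  4  5  6  7  8  9

so w = (8, 4, 5, 2, 7, 6, 9, 1, 3).

5 SE-corners of the 21-cell Rothe diagram give Ess(w):

[(1, 7, 0), (3, 3, 0), (5, 6, 3), (7, 1, 0), (7, 3, 1)]
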